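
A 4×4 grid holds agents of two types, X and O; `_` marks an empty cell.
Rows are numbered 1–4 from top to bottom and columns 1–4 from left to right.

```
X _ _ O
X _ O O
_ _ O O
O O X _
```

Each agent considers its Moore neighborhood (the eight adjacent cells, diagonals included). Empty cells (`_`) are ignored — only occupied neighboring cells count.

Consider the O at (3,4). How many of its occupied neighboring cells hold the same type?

Occupied neighbors of (3,4): (2,3)=O, (2,4)=O, (3,3)=O, (4,3)=X.
Same type (O): 3 of 4.

3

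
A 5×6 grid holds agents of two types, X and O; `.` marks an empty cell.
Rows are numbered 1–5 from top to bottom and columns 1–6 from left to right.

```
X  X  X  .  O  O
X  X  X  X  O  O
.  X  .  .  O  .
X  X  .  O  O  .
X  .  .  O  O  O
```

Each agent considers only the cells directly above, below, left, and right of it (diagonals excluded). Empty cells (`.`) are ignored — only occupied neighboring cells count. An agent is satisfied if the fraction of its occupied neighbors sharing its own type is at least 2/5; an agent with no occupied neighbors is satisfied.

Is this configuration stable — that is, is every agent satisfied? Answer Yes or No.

Yes

Row 1: (1,1)X 2/2 ✓ · (1,2)X 3/3 ✓ · (1,3)X 2/2 ✓ · (1,5)O 2/2 ✓ · (1,6)O 2/2 ✓
Row 2: (2,1)X 2/2 ✓ · (2,2)X 4/4 ✓ · (2,3)X 3/3 ✓ · (2,4)X 1/2 ✓ · (2,5)O 3/4 ✓ · (2,6)O 2/2 ✓
Row 3: (3,2)X 2/2 ✓ · (3,5)O 2/2 ✓
Row 4: (4,1)X 2/2 ✓ · (4,2)X 2/2 ✓ · (4,4)O 2/2 ✓ · (4,5)O 3/3 ✓
Row 5: (5,1)X 1/1 ✓ · (5,4)O 2/2 ✓ · (5,5)O 3/3 ✓ · (5,6)O 1/1 ✓
All meet the threshold, so the configuration is stable.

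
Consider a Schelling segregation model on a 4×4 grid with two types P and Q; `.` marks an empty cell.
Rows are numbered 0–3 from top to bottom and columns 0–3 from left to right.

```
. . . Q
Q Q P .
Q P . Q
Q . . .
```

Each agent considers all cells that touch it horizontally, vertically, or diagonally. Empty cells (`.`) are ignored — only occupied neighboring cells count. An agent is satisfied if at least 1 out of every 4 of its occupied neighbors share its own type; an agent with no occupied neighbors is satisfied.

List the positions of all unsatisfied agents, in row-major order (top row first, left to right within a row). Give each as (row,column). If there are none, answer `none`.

Row 0: (0,3)Q 0/1 unhappy
Row 1: (1,0)Q 2/3 ok · (1,1)Q 2/4 ok · (1,2)P 1/4 ok
Row 2: (2,0)Q 3/4 ok · (2,1)P 1/5 unhappy · (2,3)Q 0/1 unhappy
Row 3: (3,0)Q 1/2 ok

(0,3), (2,1), (2,3)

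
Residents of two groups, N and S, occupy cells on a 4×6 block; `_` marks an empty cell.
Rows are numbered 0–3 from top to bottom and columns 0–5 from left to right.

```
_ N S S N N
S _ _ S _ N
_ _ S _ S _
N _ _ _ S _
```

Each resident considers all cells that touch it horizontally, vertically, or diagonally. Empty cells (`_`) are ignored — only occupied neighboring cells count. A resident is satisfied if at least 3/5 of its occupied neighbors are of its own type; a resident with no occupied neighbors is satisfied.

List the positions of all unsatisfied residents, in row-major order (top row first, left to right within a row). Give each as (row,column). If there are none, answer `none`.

(0,1), (0,4), (1,0)

(0,1)N 0/2 not
(0,2)S 2/3 satisfied
(0,3)S 2/3 satisfied
(0,4)N 2/4 not
(0,5)N 2/2 satisfied
(1,0)S 0/1 not
(1,3)S 4/5 satisfied
(1,5)N 2/3 satisfied
(2,2)S 1/1 satisfied
(2,4)S 2/3 satisfied
(3,0)N 0/0 satisfied
(3,4)S 1/1 satisfied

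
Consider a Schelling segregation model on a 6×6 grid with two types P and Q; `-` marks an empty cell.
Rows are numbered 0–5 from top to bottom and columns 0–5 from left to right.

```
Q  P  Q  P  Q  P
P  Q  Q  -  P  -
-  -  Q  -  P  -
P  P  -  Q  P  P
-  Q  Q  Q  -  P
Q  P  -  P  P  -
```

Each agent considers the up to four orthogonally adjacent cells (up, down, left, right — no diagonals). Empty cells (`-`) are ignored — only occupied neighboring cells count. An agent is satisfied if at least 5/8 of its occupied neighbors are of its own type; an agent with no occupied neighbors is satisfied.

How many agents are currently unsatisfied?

(0,0)Q 0/2 ✗
(0,1)P 0/3 ✗
(0,2)Q 1/3 ✗
(0,3)P 0/2 ✗
(0,4)Q 0/3 ✗
(0,5)P 0/1 ✗
(1,0)P 0/2 ✗
(1,1)Q 1/3 ✗
(1,2)Q 3/3 ✓
(1,4)P 1/2 ✗
(2,2)Q 1/1 ✓
(2,4)P 2/2 ✓
(3,0)P 1/1 ✓
(3,1)P 1/2 ✗
(3,3)Q 1/2 ✗
(3,4)P 2/3 ✓
(3,5)P 2/2 ✓
(4,1)Q 1/3 ✗
(4,2)Q 2/2 ✓
(4,3)Q 2/3 ✓
(4,5)P 1/1 ✓
(5,0)Q 0/1 ✗
(5,1)P 0/2 ✗
(5,3)P 1/2 ✗
(5,4)P 1/1 ✓
Unsatisfied: (0,0), (0,1), (0,2), (0,3), (0,4), (0,5), (1,0), (1,1), (1,4), (3,1), (3,3), (4,1), (5,0), (5,1), (5,3) — 15 in total.

15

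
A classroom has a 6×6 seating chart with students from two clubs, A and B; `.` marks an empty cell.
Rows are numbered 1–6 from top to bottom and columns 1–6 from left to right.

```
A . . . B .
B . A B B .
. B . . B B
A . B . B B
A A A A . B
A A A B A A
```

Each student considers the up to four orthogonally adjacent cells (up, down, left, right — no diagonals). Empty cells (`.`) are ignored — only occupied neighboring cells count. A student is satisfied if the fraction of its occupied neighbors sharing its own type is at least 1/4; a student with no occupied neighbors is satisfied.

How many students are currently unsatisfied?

5

(1,1)A 0/1 not
(1,5)B 1/1 satisfied
(2,1)B 0/1 not
(2,3)A 0/1 not
(2,4)B 1/2 satisfied
(2,5)B 3/3 satisfied
(3,2)B 0/0 satisfied
(3,5)B 3/3 satisfied
(3,6)B 2/2 satisfied
(4,1)A 1/1 satisfied
(4,3)B 0/1 not
(4,5)B 2/2 satisfied
(4,6)B 3/3 satisfied
(5,1)A 3/3 satisfied
(5,2)A 3/3 satisfied
(5,3)A 3/4 satisfied
(5,4)A 1/2 satisfied
(5,6)B 1/2 satisfied
(6,1)A 2/2 satisfied
(6,2)A 3/3 satisfied
(6,3)A 2/3 satisfied
(6,4)B 0/3 not
(6,5)A 1/2 satisfied
(6,6)A 1/2 satisfied
Unsatisfied: (1,1), (2,1), (2,3), (4,3), (6,4) — 5 in total.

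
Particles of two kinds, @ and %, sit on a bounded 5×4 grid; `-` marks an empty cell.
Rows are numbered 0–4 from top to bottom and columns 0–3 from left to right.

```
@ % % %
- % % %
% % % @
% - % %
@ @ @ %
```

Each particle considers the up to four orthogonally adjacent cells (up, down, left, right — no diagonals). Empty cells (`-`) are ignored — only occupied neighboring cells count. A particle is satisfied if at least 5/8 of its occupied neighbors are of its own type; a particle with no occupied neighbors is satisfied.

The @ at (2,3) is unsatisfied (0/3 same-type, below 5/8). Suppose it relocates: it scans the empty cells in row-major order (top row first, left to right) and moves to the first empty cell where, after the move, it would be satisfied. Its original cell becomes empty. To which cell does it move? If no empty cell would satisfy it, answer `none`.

Vacating (2,3). Empty cells in order:
  (1,0): 1/3 same-type → still unsatisfied.
  (3,1): 1/4 same-type → still unsatisfied.

none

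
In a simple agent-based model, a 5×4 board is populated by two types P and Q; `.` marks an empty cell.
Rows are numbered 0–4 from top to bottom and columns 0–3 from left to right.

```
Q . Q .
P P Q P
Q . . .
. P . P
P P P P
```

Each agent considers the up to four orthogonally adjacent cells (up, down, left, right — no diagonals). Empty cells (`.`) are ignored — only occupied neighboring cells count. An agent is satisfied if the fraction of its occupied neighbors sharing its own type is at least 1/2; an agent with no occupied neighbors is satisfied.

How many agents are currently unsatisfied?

5

Row 0: (0,0)Q 0/1 not · (0,2)Q 1/1 satisfied
Row 1: (1,0)P 1/3 not · (1,1)P 1/2 satisfied · (1,2)Q 1/3 not · (1,3)P 0/1 not
Row 2: (2,0)Q 0/1 not
Row 3: (3,1)P 1/1 satisfied · (3,3)P 1/1 satisfied
Row 4: (4,0)P 1/1 satisfied · (4,1)P 3/3 satisfied · (4,2)P 2/2 satisfied · (4,3)P 2/2 satisfied
Unsatisfied: (0,0), (1,0), (1,2), (1,3), (2,0) — 5 in total.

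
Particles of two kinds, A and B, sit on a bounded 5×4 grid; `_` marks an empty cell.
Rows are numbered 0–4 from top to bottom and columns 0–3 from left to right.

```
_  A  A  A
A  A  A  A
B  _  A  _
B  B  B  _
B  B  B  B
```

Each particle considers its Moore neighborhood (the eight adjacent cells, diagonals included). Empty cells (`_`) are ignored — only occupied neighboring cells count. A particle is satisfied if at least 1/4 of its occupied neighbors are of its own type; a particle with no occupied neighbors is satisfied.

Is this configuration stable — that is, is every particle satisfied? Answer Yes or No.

Yes

Row 0: (0,1)A 4/4 ✓ · (0,2)A 5/5 ✓ · (0,3)A 3/3 ✓
Row 1: (1,0)A 2/3 ✓ · (1,1)A 5/6 ✓ · (1,2)A 6/6 ✓ · (1,3)A 4/4 ✓
Row 2: (2,0)B 2/4 ✓ · (2,2)A 3/5 ✓
Row 3: (3,0)B 4/4 ✓ · (3,1)B 6/7 ✓ · (3,2)B 4/5 ✓
Row 4: (4,0)B 3/3 ✓ · (4,1)B 5/5 ✓ · (4,2)B 4/4 ✓ · (4,3)B 2/2 ✓
All meet the threshold, so the configuration is stable.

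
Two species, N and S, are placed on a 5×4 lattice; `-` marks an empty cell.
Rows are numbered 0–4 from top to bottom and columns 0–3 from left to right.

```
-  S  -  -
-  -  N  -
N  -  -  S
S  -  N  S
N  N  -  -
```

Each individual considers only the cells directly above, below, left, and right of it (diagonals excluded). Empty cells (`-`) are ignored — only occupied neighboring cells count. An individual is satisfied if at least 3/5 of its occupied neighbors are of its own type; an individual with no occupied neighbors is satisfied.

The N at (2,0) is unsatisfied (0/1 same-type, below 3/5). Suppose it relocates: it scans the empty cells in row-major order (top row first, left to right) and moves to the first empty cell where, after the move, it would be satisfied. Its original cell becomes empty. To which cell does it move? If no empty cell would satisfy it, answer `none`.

(0,3)

Vacating (2,0). Empty cells in order:
  (0,0): 0/1 same-type → still unsatisfied.
  (0,2): 1/2 same-type → still unsatisfied.
  (0,3): 0/0 same-type → satisfied — stop here.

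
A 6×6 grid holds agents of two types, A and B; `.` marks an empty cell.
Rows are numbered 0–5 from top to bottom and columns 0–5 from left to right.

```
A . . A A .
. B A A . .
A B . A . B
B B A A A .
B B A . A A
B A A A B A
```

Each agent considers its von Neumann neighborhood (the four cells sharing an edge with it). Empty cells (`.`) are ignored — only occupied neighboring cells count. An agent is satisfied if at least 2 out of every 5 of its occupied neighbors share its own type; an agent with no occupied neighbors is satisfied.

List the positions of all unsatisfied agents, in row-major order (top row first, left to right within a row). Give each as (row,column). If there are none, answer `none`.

(0,0)A 0/0 ok
(0,3)A 2/2 ok
(0,4)A 1/1 ok
(1,1)B 1/2 ok
(1,2)A 1/2 ok
(1,3)A 3/3 ok
(2,0)A 0/2 unhappy
(2,1)B 2/3 ok
(2,3)A 2/2 ok
(2,5)B 0/0 ok
(3,0)B 2/3 ok
(3,1)B 3/4 ok
(3,2)A 2/3 ok
(3,3)A 3/3 ok
(3,4)A 2/2 ok
(4,0)B 3/3 ok
(4,1)B 2/4 ok
(4,2)A 2/3 ok
(4,4)A 2/3 ok
(4,5)A 2/2 ok
(5,0)B 1/2 ok
(5,1)A 1/3 unhappy
(5,2)A 3/3 ok
(5,3)A 1/2 ok
(5,4)B 0/3 unhappy
(5,5)A 1/2 ok

(2,0), (5,1), (5,4)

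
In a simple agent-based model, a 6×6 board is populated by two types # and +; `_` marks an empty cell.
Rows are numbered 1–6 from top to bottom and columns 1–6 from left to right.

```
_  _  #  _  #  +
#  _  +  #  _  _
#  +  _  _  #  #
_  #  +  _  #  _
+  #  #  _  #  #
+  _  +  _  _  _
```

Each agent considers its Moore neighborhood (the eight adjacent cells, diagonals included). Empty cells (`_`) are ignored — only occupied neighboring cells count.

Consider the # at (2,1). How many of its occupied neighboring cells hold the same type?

Occupied neighbors of (2,1): (3,1)=#, (3,2)=+.
Same type (#): 1 of 2.

1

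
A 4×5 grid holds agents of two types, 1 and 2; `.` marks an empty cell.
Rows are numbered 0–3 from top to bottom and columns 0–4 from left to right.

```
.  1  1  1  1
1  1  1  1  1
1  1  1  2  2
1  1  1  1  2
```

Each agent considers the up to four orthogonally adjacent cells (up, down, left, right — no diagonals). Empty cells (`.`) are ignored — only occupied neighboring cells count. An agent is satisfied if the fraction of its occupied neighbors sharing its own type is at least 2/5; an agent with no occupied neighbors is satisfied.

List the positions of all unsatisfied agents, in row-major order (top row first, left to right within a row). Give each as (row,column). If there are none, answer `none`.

(0,1)1 2/2 ✓
(0,2)1 3/3 ✓
(0,3)1 3/3 ✓
(0,4)1 2/2 ✓
(1,0)1 2/2 ✓
(1,1)1 4/4 ✓
(1,2)1 4/4 ✓
(1,3)1 3/4 ✓
(1,4)1 2/3 ✓
(2,0)1 3/3 ✓
(2,1)1 4/4 ✓
(2,2)1 3/4 ✓
(2,3)2 1/4 ✗
(2,4)2 2/3 ✓
(3,0)1 2/2 ✓
(3,1)1 3/3 ✓
(3,2)1 3/3 ✓
(3,3)1 1/3 ✗
(3,4)2 1/2 ✓

(2,3), (3,3)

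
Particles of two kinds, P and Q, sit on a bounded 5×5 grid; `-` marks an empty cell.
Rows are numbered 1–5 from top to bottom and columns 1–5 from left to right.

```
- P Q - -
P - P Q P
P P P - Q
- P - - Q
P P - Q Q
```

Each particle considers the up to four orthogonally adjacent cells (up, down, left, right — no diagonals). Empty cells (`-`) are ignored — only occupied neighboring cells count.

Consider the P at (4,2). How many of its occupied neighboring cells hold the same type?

2

Occupied neighbors of (4,2): (3,2)=P, (5,2)=P.
Same type (P): 2 of 2.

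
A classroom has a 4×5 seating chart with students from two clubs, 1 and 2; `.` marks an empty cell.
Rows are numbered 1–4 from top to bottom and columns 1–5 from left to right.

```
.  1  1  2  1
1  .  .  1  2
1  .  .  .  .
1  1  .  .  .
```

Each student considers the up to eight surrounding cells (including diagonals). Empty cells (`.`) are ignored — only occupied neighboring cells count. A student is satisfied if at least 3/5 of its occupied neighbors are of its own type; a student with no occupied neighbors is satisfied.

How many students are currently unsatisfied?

4

Row 1: (1,2)1 2/2 ok · (1,3)1 2/3 ok · (1,4)2 1/4 unhappy · (1,5)1 1/3 unhappy
Row 2: (2,1)1 2/2 ok · (2,4)1 2/4 unhappy · (2,5)2 1/3 unhappy
Row 3: (3,1)1 3/3 ok
Row 4: (4,1)1 2/2 ok · (4,2)1 2/2 ok
Unsatisfied: (1,4), (1,5), (2,4), (2,5) — 4 in total.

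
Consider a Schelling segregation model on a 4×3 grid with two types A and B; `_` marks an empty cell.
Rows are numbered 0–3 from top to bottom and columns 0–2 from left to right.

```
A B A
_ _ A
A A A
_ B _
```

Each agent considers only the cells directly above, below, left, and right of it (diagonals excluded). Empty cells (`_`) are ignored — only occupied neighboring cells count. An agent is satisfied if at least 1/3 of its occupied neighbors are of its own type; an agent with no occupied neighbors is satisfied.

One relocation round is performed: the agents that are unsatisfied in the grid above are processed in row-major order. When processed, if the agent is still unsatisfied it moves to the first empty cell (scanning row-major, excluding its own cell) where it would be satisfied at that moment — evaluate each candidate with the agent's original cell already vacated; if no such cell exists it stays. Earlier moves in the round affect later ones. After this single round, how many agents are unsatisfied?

0

Initially unsatisfied (in order): (0,0), (0,1), (3,1).
  (0,0) → (1,0).
  (0,1) → (3,0).
  (3,1): now satisfied by earlier moves; stays.
Resulting grid:
_ _ A
A _ A
A A A
B B _
All satisfied now.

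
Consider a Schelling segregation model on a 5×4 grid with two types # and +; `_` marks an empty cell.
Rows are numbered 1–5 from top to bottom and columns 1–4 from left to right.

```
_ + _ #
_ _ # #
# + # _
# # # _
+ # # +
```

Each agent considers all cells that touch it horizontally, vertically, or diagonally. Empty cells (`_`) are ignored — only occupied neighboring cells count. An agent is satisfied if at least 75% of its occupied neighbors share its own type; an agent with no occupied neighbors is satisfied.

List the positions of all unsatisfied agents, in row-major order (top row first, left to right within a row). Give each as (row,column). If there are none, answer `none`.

(1,2), (2,3), (3,1), (3,2), (4,1), (4,3), (5,1), (5,4)

Row 1: (1,2)+ 0/1 unhappy · (1,4)# 2/2 ok
Row 2: (2,3)# 3/5 unhappy · (2,4)# 3/3 ok
Row 3: (3,1)# 2/3 unhappy · (3,2)+ 0/6 unhappy · (3,3)# 4/5 ok
Row 4: (4,1)# 3/5 unhappy · (4,2)# 6/8 ok · (4,3)# 4/6 unhappy
Row 5: (5,1)+ 0/3 unhappy · (5,2)# 4/5 ok · (5,3)# 3/4 ok · (5,4)+ 0/2 unhappy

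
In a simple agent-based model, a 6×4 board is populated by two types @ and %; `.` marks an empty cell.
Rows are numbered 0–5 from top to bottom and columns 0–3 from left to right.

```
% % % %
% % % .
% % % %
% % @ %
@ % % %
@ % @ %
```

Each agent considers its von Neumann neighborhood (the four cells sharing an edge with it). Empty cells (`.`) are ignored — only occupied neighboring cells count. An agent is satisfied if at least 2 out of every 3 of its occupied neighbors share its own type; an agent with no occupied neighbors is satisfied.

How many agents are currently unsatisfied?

Row 0: (0,0)% 2/2 ok · (0,1)% 3/3 ok · (0,2)% 3/3 ok · (0,3)% 1/1 ok
Row 1: (1,0)% 3/3 ok · (1,1)% 4/4 ok · (1,2)% 3/3 ok
Row 2: (2,0)% 3/3 ok · (2,1)% 4/4 ok · (2,2)% 3/4 ok · (2,3)% 2/2 ok
Row 3: (3,0)% 2/3 ok · (3,1)% 3/4 ok · (3,2)@ 0/4 unhappy · (3,3)% 2/3 ok
Row 4: (4,0)@ 1/3 unhappy · (4,1)% 3/4 ok · (4,2)% 2/4 unhappy · (4,3)% 3/3 ok
Row 5: (5,0)@ 1/2 unhappy · (5,1)% 1/3 unhappy · (5,2)@ 0/3 unhappy · (5,3)% 1/2 unhappy
Unsatisfied: (3,2), (4,0), (4,2), (5,0), (5,1), (5,2), (5,3) — 7 in total.

7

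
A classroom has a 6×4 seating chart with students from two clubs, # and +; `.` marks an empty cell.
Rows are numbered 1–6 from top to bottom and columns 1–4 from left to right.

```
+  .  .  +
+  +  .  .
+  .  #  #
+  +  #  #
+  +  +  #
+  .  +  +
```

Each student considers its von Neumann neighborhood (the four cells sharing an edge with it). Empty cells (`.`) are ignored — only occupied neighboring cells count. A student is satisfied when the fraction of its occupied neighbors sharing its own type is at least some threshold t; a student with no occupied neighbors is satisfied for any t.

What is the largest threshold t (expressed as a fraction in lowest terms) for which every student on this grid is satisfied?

Row 1: (1,1)+ 1/1 · (1,4)+ — no occupied neighbors
Row 2: (2,1)+ 3/3 · (2,2)+ 1/1
Row 3: (3,1)+ 2/2 · (3,3)# 2/2 · (3,4)# 2/2
Row 4: (4,1)+ 3/3 · (4,2)+ 2/3 · (4,3)# 2/4 · (4,4)# 3/3
Row 5: (5,1)+ 3/3 · (5,2)+ 3/3 · (5,3)+ 2/4 · (5,4)# 1/3
Row 6: (6,1)+ 1/1 · (6,3)+ 2/2 · (6,4)+ 1/2
The smallest same-type fraction is 1/3 at (5,4), which reduces to 1/3. Any threshold above that leaves this student unsatisfied.

1/3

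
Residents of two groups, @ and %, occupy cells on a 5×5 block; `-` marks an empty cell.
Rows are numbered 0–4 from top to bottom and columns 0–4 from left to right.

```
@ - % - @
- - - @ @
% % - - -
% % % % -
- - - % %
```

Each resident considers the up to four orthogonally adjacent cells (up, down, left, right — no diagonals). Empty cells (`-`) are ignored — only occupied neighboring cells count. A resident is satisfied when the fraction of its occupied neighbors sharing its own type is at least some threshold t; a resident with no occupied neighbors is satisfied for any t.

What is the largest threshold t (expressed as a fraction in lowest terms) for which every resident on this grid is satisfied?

(0,0)@ — no occupied neighbors
(0,2)% — no occupied neighbors
(0,4)@ 1/1
(1,3)@ 1/1
(1,4)@ 2/2
(2,0)% 2/2
(2,1)% 2/2
(3,0)% 2/2
(3,1)% 3/3
(3,2)% 2/2
(3,3)% 2/2
(4,3)% 2/2
(4,4)% 1/1
The smallest same-type fraction is 1/1 at (0,4), which reduces to 1/1. Any threshold above that leaves this resident unsatisfied.

1/1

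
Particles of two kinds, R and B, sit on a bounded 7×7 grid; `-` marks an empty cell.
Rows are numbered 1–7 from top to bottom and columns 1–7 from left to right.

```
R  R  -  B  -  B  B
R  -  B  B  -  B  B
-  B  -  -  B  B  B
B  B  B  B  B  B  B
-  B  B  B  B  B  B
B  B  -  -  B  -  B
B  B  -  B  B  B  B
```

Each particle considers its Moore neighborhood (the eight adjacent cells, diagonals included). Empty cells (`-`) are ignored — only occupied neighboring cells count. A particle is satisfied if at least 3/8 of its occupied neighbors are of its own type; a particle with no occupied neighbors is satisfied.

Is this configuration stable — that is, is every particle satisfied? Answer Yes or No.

Row 1: (1,1)R 2/2 satisfied · (1,2)R 2/3 satisfied · (1,4)B 2/2 satisfied · (1,6)B 3/3 satisfied · (1,7)B 3/3 satisfied
Row 2: (2,1)R 2/3 satisfied · (2,3)B 3/4 satisfied · (2,4)B 3/3 satisfied · (2,6)B 6/6 satisfied · (2,7)B 5/5 satisfied
Row 3: (3,2)B 4/5 satisfied · (3,5)B 6/6 satisfied · (3,6)B 7/7 satisfied · (3,7)B 5/5 satisfied
Row 4: (4,1)B 3/3 satisfied · (4,2)B 5/5 satisfied · (4,3)B 6/6 satisfied · (4,4)B 6/6 satisfied · (4,5)B 7/7 satisfied · (4,6)B 8/8 satisfied · (4,7)B 5/5 satisfied
Row 5: (5,2)B 6/6 satisfied · (5,3)B 6/6 satisfied · (5,4)B 6/6 satisfied · (5,5)B 6/6 satisfied · (5,6)B 7/7 satisfied · (5,7)B 4/4 satisfied
Row 6: (6,1)B 4/4 satisfied · (6,2)B 5/5 satisfied · (6,5)B 6/6 satisfied · (6,7)B 4/4 satisfied
Row 7: (7,1)B 3/3 satisfied · (7,2)B 3/3 satisfied · (7,4)B 2/2 satisfied · (7,5)B 3/3 satisfied · (7,6)B 4/4 satisfied · (7,7)B 2/2 satisfied
All meet the threshold, so the configuration is stable.

Yes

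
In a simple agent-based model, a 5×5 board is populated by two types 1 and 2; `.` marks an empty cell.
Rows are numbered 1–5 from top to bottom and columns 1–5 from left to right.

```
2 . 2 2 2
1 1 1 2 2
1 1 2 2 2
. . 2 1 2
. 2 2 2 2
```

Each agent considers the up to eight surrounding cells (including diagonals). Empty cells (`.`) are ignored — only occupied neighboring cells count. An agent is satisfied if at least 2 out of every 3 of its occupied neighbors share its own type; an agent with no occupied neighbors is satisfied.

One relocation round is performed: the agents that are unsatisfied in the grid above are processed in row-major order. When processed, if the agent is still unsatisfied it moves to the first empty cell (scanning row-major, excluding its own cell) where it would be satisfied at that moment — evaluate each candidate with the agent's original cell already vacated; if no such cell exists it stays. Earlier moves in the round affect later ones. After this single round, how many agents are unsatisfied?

Initially unsatisfied (in order): (1,1), (1,3), (2,2), (2,3), (3,3), (4,4).
  (1,1) → (4,2).
  (1,3) → (5,1).
  (2,2): now satisfied by earlier moves; stays.
  (2,3) → (1,1).
  (3,3) → (1,3).
  (4,4) → (1,2).
Resulting grid:
1 1 2 2 2
1 1 . 2 2
1 1 . 2 2
. 2 2 . 2
2 2 2 2 2
Unsatisfied now: (1,3), (3,2).

2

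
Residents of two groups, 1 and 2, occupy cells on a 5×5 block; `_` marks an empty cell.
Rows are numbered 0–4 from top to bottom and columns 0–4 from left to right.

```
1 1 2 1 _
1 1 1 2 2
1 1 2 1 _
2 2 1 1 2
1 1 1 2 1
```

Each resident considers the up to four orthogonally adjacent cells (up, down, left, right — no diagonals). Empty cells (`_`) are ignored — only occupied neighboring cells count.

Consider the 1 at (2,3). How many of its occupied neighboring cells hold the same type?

Occupied neighbors of (2,3): (1,3)=2, (3,3)=1, (2,2)=2.
Same type (1): 1 of 3.

1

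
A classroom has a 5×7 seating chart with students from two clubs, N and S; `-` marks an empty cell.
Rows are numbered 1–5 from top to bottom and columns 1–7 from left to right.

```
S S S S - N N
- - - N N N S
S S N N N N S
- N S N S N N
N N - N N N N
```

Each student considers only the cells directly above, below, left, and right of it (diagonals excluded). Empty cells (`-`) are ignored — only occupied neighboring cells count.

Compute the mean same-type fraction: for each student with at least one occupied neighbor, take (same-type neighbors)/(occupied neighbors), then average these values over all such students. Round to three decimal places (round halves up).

Row 1: (1,1)S 1/1 · (1,2)S 2/2 · (1,3)S 2/2 · (1,4)S 1/2 · (1,6)N 2/2 · (1,7)N 1/2
Row 2: (2,4)N 2/3 · (2,5)N 3/3 · (2,6)N 3/4 · (2,7)S 1/3
Row 3: (3,1)S 1/1 · (3,2)S 1/3 · (3,3)N 1/3 · (3,4)N 4/4 · (3,5)N 3/4 · (3,6)N 3/4 · (3,7)S 1/3
Row 4: (4,2)N 1/3 · (4,3)S 0/3 · (4,4)N 2/4 · (4,5)S 0/4 · (4,6)N 3/4 · (4,7)N 2/3
Row 5: (5,1)N 1/1 · (5,2)N 2/2 · (5,4)N 2/2 · (5,5)N 2/3 · (5,6)N 3/3 · (5,7)N 2/2
Sum over 29 students: 1/1 + 2/2 + 2/2 + 1/2 + 2/2 + 1/2 + 2/3 + 3/3 + 3/4 + 1/3 + 1/1 + 1/3 + 1/3 + 4/4 + 3/4 + 3/4 + 1/3 + 1/3 + 0/3 + 2/4 + 0/4 + 3/4 + 2/3 + 1/1 + 2/2 + 2/2 + 2/3 + 3/3 + 2/2 = 121/6; mean = 121/6 ÷ 29 = 121/174 = 0.695402… → 0.695.

0.695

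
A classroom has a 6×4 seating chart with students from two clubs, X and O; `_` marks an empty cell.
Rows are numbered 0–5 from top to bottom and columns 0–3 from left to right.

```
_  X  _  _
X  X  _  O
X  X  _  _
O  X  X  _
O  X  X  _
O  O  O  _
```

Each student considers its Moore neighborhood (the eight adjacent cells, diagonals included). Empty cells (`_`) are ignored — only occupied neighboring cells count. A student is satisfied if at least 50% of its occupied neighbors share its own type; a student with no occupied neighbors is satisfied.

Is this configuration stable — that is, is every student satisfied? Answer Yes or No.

Row 0: (0,1)X 2/2 ✓
Row 1: (1,0)X 4/4 ✓ · (1,1)X 4/4 ✓ · (1,3)O 0/0 ✓
Row 2: (2,0)X 4/5 ✓ · (2,1)X 5/6 ✓
Row 3: (3,0)O 1/5 ✗ · (3,1)X 5/7 ✓ · (3,2)X 4/4 ✓
Row 4: (4,0)O 3/5 ✓ · (4,1)X 3/8 ✗ · (4,2)X 3/5 ✓
Row 5: (5,0)O 2/3 ✓ · (5,1)O 3/5 ✓ · (5,2)O 1/3 ✗
For instance (3,0) has only 1/5 same-type neighbors, below 1/2.

No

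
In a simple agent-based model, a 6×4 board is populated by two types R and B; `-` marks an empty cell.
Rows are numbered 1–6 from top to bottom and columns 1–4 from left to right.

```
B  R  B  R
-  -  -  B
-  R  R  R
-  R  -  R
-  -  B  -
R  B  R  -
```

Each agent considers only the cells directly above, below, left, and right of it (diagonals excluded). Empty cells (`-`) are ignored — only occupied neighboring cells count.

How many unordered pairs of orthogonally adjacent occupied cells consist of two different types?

Scan each occupied cell's neighbors to the right and below so each pair is counted once.
From row 1: 4 unlike of 4 pairs (running 4/4).
From row 2: 1 unlike of 1 pairs (running 5/5).
From row 3: 0 unlike of 4 pairs (running 5/9).
From row 5: 1 unlike of 1 pairs (running 6/10).
From row 6: 2 unlike of 2 pairs (running 8/12).
Total adjacent occupied pairs: 12; unlike-type pairs: 8.

8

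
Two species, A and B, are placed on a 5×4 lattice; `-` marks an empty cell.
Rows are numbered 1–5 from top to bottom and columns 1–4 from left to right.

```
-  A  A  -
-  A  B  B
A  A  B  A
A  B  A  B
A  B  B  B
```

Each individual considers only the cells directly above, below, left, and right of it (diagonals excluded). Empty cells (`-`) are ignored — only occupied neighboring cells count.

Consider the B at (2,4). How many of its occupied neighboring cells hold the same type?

Occupied neighbors of (2,4): (3,4)=A, (2,3)=B.
Same type (B): 1 of 2.

1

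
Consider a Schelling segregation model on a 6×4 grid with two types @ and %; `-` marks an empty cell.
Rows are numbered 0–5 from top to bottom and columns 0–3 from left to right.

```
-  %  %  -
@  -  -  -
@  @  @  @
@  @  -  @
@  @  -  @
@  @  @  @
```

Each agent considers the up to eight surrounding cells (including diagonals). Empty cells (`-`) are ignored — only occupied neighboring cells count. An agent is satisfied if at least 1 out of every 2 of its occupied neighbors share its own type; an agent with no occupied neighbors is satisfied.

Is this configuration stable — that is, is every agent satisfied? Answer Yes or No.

Yes

Row 0: (0,1)% 1/2 satisfied · (0,2)% 1/1 satisfied
Row 1: (1,0)@ 2/3 satisfied
Row 2: (2,0)@ 4/4 satisfied · (2,1)@ 5/5 satisfied · (2,2)@ 4/4 satisfied · (2,3)@ 2/2 satisfied
Row 3: (3,0)@ 5/5 satisfied · (3,1)@ 6/6 satisfied · (3,3)@ 3/3 satisfied
Row 4: (4,0)@ 5/5 satisfied · (4,1)@ 6/6 satisfied · (4,3)@ 3/3 satisfied
Row 5: (5,0)@ 3/3 satisfied · (5,1)@ 4/4 satisfied · (5,2)@ 4/4 satisfied · (5,3)@ 2/2 satisfied
All meet the threshold, so the configuration is stable.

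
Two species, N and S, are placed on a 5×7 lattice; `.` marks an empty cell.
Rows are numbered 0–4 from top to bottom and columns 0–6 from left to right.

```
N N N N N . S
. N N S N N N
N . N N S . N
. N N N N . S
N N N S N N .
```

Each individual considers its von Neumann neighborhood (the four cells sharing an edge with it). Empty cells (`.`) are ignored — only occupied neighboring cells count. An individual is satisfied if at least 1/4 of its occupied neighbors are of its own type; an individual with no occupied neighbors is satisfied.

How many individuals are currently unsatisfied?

5

Row 0: (0,0)N 1/1 ok · (0,1)N 3/3 ok · (0,2)N 3/3 ok · (0,3)N 2/3 ok · (0,4)N 2/2 ok · (0,6)S 0/1 unhappy
Row 1: (1,1)N 2/2 ok · (1,2)N 3/4 ok · (1,3)S 0/4 unhappy · (1,4)N 2/4 ok · (1,5)N 2/2 ok · (1,6)N 2/3 ok
Row 2: (2,0)N 0/0 ok · (2,2)N 3/3 ok · (2,3)N 2/4 ok · (2,4)S 0/3 unhappy · (2,6)N 1/2 ok
Row 3: (3,1)N 2/2 ok · (3,2)N 4/4 ok · (3,3)N 3/4 ok · (3,4)N 2/3 ok · (3,6)S 0/1 unhappy
Row 4: (4,0)N 1/1 ok · (4,1)N 3/3 ok · (4,2)N 2/3 ok · (4,3)S 0/3 unhappy · (4,4)N 2/3 ok · (4,5)N 1/1 ok
Unsatisfied: (0,6), (1,3), (2,4), (3,6), (4,3) — 5 in total.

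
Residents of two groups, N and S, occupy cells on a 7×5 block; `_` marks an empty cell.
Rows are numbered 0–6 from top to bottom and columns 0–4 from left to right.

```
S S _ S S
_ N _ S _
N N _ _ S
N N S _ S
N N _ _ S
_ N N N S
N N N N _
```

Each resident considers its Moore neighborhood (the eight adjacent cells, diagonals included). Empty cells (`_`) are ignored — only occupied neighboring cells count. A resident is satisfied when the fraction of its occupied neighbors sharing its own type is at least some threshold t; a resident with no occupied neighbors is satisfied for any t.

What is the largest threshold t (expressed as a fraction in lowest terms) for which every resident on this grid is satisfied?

0/1

(0,0)S 1/2
(0,1)S 1/2
(0,3)S 2/2
(0,4)S 2/2
(1,1)N 2/4
(1,3)S 3/3
(2,0)N 4/4
(2,1)N 4/5
(2,4)S 2/2
(3,0)N 5/5
(3,1)N 5/6
(3,2)S 0/3
(3,4)S 2/2
(4,0)N 4/4
(4,1)N 5/6
(4,4)S 2/3
(5,1)N 6/6
(5,2)N 6/6
(5,3)N 3/5
(5,4)S 1/3
(6,0)N 2/2
(6,1)N 4/4
(6,2)N 5/5
(6,3)N 3/4
The smallest same-type fraction is 0/3 at (3,2), which reduces to 0/1. Any threshold above that leaves this resident unsatisfied.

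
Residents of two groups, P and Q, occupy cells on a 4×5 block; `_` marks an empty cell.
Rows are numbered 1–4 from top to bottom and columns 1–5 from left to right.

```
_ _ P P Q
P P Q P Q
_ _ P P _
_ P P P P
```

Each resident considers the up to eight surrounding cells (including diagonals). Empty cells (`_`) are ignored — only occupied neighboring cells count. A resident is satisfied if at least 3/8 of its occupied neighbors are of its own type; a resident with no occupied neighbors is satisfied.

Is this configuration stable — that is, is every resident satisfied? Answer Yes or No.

No

(1,3)P 3/4 ✓
(1,4)P 2/5 ✓
(1,5)Q 1/3 ✗
(2,1)P 1/1 ✓
(2,2)P 3/4 ✓
(2,3)Q 0/6 ✗
(2,4)P 4/7 ✓
(2,5)Q 1/4 ✗
(3,3)P 6/7 ✓
(3,4)P 5/7 ✓
(4,2)P 2/2 ✓
(4,3)P 4/4 ✓
(4,4)P 4/4 ✓
(4,5)P 2/2 ✓
For instance (1,5) has only 1/3 same-type neighbors, below 3/8.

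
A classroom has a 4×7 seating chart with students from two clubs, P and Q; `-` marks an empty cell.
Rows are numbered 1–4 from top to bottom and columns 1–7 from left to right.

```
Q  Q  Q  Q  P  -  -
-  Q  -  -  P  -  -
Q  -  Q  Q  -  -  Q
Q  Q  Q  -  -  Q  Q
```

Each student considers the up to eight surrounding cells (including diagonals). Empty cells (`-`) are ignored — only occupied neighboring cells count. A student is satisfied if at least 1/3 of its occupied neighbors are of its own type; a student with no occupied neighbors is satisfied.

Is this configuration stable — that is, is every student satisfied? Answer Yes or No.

(1,1)Q 2/2 satisfied
(1,2)Q 3/3 satisfied
(1,3)Q 3/3 satisfied
(1,4)Q 1/3 satisfied
(1,5)P 1/2 satisfied
(2,2)Q 5/5 satisfied
(2,5)P 1/3 satisfied
(3,1)Q 3/3 satisfied
(3,3)Q 4/4 satisfied
(3,4)Q 2/3 satisfied
(3,7)Q 2/2 satisfied
(4,1)Q 2/2 satisfied
(4,2)Q 4/4 satisfied
(4,3)Q 3/3 satisfied
(4,6)Q 2/2 satisfied
(4,7)Q 2/2 satisfied
All meet the threshold, so the configuration is stable.

Yes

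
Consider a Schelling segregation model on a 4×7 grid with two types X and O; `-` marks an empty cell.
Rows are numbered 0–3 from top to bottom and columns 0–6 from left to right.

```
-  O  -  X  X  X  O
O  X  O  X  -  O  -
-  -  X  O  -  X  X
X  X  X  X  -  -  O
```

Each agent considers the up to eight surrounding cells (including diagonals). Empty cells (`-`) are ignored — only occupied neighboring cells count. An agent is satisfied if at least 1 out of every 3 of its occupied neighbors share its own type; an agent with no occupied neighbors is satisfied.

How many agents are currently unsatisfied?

Row 0: (0,1)O 2/3 satisfied · (0,3)X 2/3 satisfied · (0,4)X 3/4 satisfied · (0,5)X 1/3 satisfied · (0,6)O 1/2 satisfied
Row 1: (1,0)O 1/2 satisfied · (1,1)X 1/4 not · (1,2)O 2/6 satisfied · (1,3)X 3/5 satisfied · (1,5)O 1/5 not
Row 2: (2,2)X 5/7 satisfied · (2,3)O 1/5 not · (2,5)X 1/3 satisfied · (2,6)X 1/3 satisfied
Row 3: (3,0)X 1/1 satisfied · (3,1)X 3/3 satisfied · (3,2)X 3/4 satisfied · (3,3)X 2/3 satisfied · (3,6)O 0/2 not
Unsatisfied: (1,1), (1,5), (2,3), (3,6) — 4 in total.

4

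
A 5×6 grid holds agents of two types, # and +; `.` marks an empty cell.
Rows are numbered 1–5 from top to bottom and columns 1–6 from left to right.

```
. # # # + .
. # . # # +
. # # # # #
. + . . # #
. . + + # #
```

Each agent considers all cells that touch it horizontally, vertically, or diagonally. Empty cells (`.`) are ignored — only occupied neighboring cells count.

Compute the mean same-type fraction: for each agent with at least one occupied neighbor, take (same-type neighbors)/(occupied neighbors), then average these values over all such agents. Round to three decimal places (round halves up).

(1,2)# 2/2
(1,3)# 4/4
(1,4)# 3/4
(1,5)+ 1/4
(2,2)# 4/4
(2,4)# 6/7
(2,5)# 5/7
(2,6)+ 1/4
(3,2)# 2/3
(3,3)# 4/5
(3,4)# 5/5
(3,5)# 6/7
(3,6)# 4/5
(4,2)+ 1/3
(4,5)# 6/7
(4,6)# 5/5
(5,3)+ 2/2
(5,4)+ 1/3
(5,5)# 3/4
(5,6)# 3/3
Sum over 20 agents: 2/2 + 4/4 + 3/4 + 1/4 + 4/4 + 6/7 + 5/7 + 1/4 + 2/3 + 4/5 + 5/5 + 6/7 + 4/5 + 1/3 + 6/7 + 5/5 + 2/2 + 1/3 + 3/4 + 3/3 = 1598/105; mean = 1598/105 ÷ 20 = 799/1050 = 0.760952… → 0.761.

0.761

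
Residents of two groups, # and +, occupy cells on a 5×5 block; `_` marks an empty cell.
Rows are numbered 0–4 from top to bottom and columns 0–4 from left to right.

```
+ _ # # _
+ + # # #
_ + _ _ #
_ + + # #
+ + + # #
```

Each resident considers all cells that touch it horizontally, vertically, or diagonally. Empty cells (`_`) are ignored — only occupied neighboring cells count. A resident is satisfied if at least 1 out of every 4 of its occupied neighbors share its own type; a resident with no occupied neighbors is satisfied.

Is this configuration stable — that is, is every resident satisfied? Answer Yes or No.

Yes

(0,0)+ 2/2 ok
(0,2)# 3/4 ok
(0,3)# 4/4 ok
(1,0)+ 3/3 ok
(1,1)+ 3/5 ok
(1,2)# 3/5 ok
(1,3)# 5/5 ok
(1,4)# 3/3 ok
(2,1)+ 4/5 ok
(2,4)# 4/4 ok
(3,1)+ 5/5 ok
(3,2)+ 4/6 ok
(3,3)# 4/6 ok
(3,4)# 4/4 ok
(4,0)+ 2/2 ok
(4,1)+ 4/4 ok
(4,2)+ 3/5 ok
(4,3)# 3/5 ok
(4,4)# 3/3 ok
All meet the threshold, so the configuration is stable.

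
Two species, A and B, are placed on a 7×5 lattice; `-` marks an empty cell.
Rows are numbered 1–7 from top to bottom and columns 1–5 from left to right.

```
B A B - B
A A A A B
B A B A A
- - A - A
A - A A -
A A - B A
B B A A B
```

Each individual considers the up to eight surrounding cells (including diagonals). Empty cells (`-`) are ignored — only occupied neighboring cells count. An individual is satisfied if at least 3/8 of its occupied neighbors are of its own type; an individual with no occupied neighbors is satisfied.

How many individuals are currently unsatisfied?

(1,1)B 0/3 unhappy
(1,2)A 3/5 ok
(1,3)B 0/4 unhappy
(1,5)B 1/2 ok
(2,1)A 3/5 ok
(2,2)A 4/8 ok
(2,3)A 5/7 ok
(2,4)A 3/7 ok
(2,5)B 1/4 unhappy
(3,1)B 0/3 unhappy
(3,2)A 4/6 ok
(3,3)B 0/6 unhappy
(3,4)A 5/7 ok
(3,5)A 3/4 ok
(4,3)A 4/5 ok
(4,5)A 3/3 ok
(5,1)A 2/2 ok
(5,3)A 3/4 ok
(5,4)A 4/5 ok
(6,1)A 2/4 ok
(6,2)A 4/6 ok
(6,4)B 1/6 unhappy
(6,5)A 2/4 ok
(7,1)B 1/3 unhappy
(7,2)B 1/4 unhappy
(7,3)A 2/4 ok
(7,4)A 2/4 ok
(7,5)B 1/3 unhappy
Unsatisfied: (1,1), (1,3), (2,5), (3,1), (3,3), (6,4), (7,1), (7,2), (7,5) — 9 in total.

9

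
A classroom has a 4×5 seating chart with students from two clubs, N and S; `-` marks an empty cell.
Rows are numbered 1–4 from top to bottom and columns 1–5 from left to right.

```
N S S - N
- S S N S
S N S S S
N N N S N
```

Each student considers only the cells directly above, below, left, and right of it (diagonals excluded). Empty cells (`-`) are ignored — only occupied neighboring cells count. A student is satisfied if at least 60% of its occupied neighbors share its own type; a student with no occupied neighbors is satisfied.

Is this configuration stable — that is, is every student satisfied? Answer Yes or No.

No

Row 1: (1,1)N 0/1 not · (1,2)S 2/3 satisfied · (1,3)S 2/2 satisfied · (1,5)N 0/1 not
Row 2: (2,2)S 2/3 satisfied · (2,3)S 3/4 satisfied · (2,4)N 0/3 not · (2,5)S 1/3 not
Row 3: (3,1)S 0/2 not · (3,2)N 1/4 not · (3,3)S 2/4 not · (3,4)S 3/4 satisfied · (3,5)S 2/3 satisfied
Row 4: (4,1)N 1/2 not · (4,2)N 3/3 satisfied · (4,3)N 1/3 not · (4,4)S 1/3 not · (4,5)N 0/2 not
For instance (1,1) has only 0/1 same-type neighbors, below 3/5.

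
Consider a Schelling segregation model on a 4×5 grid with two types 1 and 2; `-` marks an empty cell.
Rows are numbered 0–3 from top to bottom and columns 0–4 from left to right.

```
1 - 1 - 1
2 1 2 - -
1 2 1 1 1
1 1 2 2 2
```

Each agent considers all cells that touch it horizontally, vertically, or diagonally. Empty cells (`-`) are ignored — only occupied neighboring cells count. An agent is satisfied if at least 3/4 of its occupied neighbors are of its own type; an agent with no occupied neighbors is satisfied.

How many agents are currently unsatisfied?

(0,0)1 1/2 ✗
(0,2)1 1/2 ✗
(0,4)1 0/0 ✓
(1,0)2 1/4 ✗
(1,1)1 4/7 ✗
(1,2)2 1/5 ✗
(2,0)1 3/5 ✗
(2,1)2 3/8 ✗
(2,2)1 3/7 ✗
(2,3)1 2/6 ✗
(2,4)1 1/3 ✗
(3,0)1 2/3 ✗
(3,1)1 3/5 ✗
(3,2)2 2/5 ✗
(3,3)2 2/5 ✗
(3,4)2 1/3 ✗
Unsatisfied: (0,0), (0,2), (1,0), (1,1), (1,2), (2,0), (2,1), (2,2), (2,3), (2,4), (3,0), (3,1), (3,2), (3,3), (3,4) — 15 in total.

15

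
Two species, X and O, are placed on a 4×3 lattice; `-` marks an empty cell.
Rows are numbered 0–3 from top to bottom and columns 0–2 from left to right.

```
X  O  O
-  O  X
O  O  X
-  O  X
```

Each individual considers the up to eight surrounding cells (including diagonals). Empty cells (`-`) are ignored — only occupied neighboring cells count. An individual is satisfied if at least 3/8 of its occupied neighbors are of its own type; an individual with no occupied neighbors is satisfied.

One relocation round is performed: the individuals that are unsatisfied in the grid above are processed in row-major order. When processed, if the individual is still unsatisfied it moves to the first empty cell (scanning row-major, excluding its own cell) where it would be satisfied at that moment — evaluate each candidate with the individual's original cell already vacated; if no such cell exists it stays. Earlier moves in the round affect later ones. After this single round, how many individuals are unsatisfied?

3

Initially unsatisfied (in order): (0,0), (1,2), (3,2).
  (0,0): no empty cell satisfies it; stays.
  (1,2): no empty cell satisfies it; stays.
  (3,2): no empty cell satisfies it; stays.
Resulting grid:
X O O
- O X
O O X
- O X
Unsatisfied now: (0,0), (1,2), (3,2).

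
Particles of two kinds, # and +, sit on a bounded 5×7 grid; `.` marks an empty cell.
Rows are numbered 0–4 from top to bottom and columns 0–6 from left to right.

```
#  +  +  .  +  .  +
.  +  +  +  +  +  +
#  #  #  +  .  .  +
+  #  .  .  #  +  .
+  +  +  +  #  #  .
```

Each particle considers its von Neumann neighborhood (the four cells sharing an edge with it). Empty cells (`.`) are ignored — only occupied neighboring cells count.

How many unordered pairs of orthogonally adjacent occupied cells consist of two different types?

Scan each occupied cell's neighbors to the right and below so each pair is counted once.
Row 0: #(0,0)–+(0,1)≠ +(0,1)–+(0,2)= +(0,1)–+(1,1)= +(0,2)–+(1,2)= +(0,4)–+(1,4)= +(0,6)–+(1,6)=  → 1/6 unlike.
Row 1: +(1,1)–+(1,2)= +(1,1)–#(2,1)≠ +(1,2)–+(1,3)= +(1,2)–#(2,2)≠ +(1,3)–+(1,4)= +(1,3)–+(2,3)= +(1,4)–+(1,5)= +(1,5)–+(1,6)= +(1,6)–+(2,6)=  → 2/9 unlike.
Row 2: #(2,0)–#(2,1)= #(2,0)–+(3,0)≠ #(2,1)–#(2,2)= #(2,1)–#(3,1)= #(2,2)–+(2,3)≠  → 2/5 unlike.
Row 3: +(3,0)–#(3,1)≠ +(3,0)–+(4,0)= #(3,1)–+(4,1)≠ #(3,4)–+(3,5)≠ #(3,4)–#(4,4)= +(3,5)–#(4,5)≠  → 4/6 unlike.
Row 4: +(4,0)–+(4,1)= +(4,1)–+(4,2)= +(4,2)–+(4,3)= +(4,3)–#(4,4)≠ #(4,4)–#(4,5)=  → 1/5 unlike.
Total adjacent occupied pairs: 31; unlike-type pairs: 10.

10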